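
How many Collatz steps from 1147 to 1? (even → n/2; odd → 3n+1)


1147 → 3442 → 1721 → 5164 → 2582 → 1291 → 3874 → 1937 → 5812 → 2906 → 1453 → 4360 → 2180 → 1090 → 545 → 1636 → 818 → 409 → 1228 → 614 → 307 → 922 → 461 → 1384 → 692 → 346 → 173 → 520 → 260 → 130 → 65 → 196 → 98 → 49 → 148 → 74 → 37 → 112 → 56 → 28 → 14 → 7 → 22 → 11 → 34 → 17 → 52 → 26 → 13 → 40 → 20 → 10 → 5 → 16 → 8 → 4 → 2 → 1
Total steps = 57

57 steps


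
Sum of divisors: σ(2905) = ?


Divisors of 2905: 1, 5, 7, 35, 83, 415, 581, 2905
Sum = 1 + 5 + 7 + 35 + 83 + 415 + 581 + 2905 = 4032

σ(2905) = 4032


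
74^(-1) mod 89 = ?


Use the extended Euclidean algorithm on (89, 74); each row r = 89*s + 74*t:
r=89, s=1, t=0
r=74, s=0, t=1
q=1: r=15, s=1, t=-1   [89*(1) + 74*(-1) = 15]
q=4: r=14, s=-4, t=5   [89*(-4) + 74*(5) = 14]
q=1: r=1, s=5, t=-6   [89*(5) + 74*(-6) = 1]
q=14: r=0, s=-74, t=89   [89*(-74) + 74*(89) = 0]
GCD = 1 with t = -6, so 74*(-6) ≡ 1 (mod 89)
Inverse = -6 mod 89 = 83
Check: 74 * 83 = 6142 ≡ 1 (mod 89)

74^(-1) ≡ 83 (mod 89)


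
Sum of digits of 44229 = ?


4 + 4 + 2 + 2 + 9 = 21


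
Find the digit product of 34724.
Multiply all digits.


3 × 4 × 7 × 2 × 4 = 672


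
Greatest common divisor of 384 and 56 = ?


384 = 6 * 56 + 48
56 = 1 * 48 + 8
48 = 6 * 8 + 0
GCD = 8


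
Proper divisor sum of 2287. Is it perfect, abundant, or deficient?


Proper divisors: 1
Sum = 1 = 1
1 < 2287 → deficient

s(2287) = 1 (deficient)


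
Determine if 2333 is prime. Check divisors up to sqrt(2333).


Check divisors up to sqrt(2333) = 48.3011
No divisors found.
2333 is prime.

Yes, 2333 is prime


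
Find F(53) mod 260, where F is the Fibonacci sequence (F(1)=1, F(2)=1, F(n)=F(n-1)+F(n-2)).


F(k) mod 260 for k=1..53:
1, 1, 2, 3, 5, 8, 13, 21, 34, 55, 89, 144, 233, 117, 90, 207, 37, 244, 21, 5, 26, 31, 57, 88, 145, 233, 118, 91, 209, 40, 249, 29, 18, 47, 65, 112, 177, 29, 206, 235, 181, 156, 77, 233, 50, 23, 73, 96, 169, 5, 174, 179, 93
F(53) mod 260 = 93


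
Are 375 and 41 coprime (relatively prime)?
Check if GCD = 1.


Euclidean algorithm:
375 = 9 * 41 + 6
41 = 6 * 6 + 5
6 = 1 * 5 + 1
5 = 5 * 1 + 0
GCD(375, 41) = 1

Yes, coprime (GCD = 1)


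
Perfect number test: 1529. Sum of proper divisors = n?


Proper divisors of 1529: 1, 11, 139
Sum = 1 + 11 + 139 = 151

No, 1529 is not perfect (151 ≠ 1529)


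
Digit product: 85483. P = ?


8 × 5 × 4 × 8 × 3 = 3840


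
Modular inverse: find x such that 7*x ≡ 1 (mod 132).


Use the extended Euclidean algorithm on (132, 7); each row r = 132*s + 7*t:
r=132, s=1, t=0
r=7, s=0, t=1
q=18: r=6, s=1, t=-18   [132*(1) + 7*(-18) = 6]
q=1: r=1, s=-1, t=19   [132*(-1) + 7*(19) = 1]
q=6: r=0, s=7, t=-132   [132*(7) + 7*(-132) = 0]
GCD = 1 with t = 19, so 7*(19) ≡ 1 (mod 132)
Inverse = 19 mod 132 = 19
Check: 7 * 19 = 133 ≡ 1 (mod 132)

7^(-1) ≡ 19 (mod 132)


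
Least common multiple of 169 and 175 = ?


GCD(169, 175) = 1
LCM = 169*175/1 = 29575/1 = 29575

LCM = 29575


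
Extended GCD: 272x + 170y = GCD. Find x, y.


Tabular extended Euclidean (each row: r = 272*s + 170*t):
r=272, s=1, t=0
r=170, s=0, t=1
q=1: r=102, s=1, t=-1   [272*(1) + 170*(-1) = 102]
q=1: r=68, s=-1, t=2   [272*(-1) + 170*(2) = 68]
q=1: r=34, s=2, t=-3   [272*(2) + 170*(-3) = 34]
q=2: r=0, s=-5, t=8   [272*(-5) + 170*(8) = 0]
GCD = 34; from the row with r=34: x=2, y=-3
Check: 272*(2) + 170*(-3) = 544 - 510 = 34

GCD = 34, x = 2, y = -3


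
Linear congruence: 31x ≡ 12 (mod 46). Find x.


GCD(31, 46) = 1, unique solution
a^(-1) mod 46 = 3
x = 3 * 12 mod 46 = 36

x ≡ 36 (mod 46)


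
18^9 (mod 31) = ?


18^1 mod 31 = 18
18^2 mod 31 = 14
18^3 mod 31 = 4
18^4 mod 31 = 10
18^5 mod 31 = 25
18^6 mod 31 = 16
18^7 mod 31 = 9
18^8 mod 31 = 7
18^9 mod 31 = 2


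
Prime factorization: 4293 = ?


4293 / 3 = 1431
1431 / 3 = 477
477 / 3 = 159
159 / 3 = 53
53 / 53 = 1
4293 = 3^4 × 53


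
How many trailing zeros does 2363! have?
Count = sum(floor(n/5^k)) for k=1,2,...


floor(2363/5) = 472
floor(2363/25) = 94
floor(2363/125) = 18
floor(2363/625) = 3
Total = 587

587 trailing zeros


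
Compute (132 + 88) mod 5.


132 + 88 = 220
220 mod 5 = 0


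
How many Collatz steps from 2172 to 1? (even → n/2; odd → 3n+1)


2172 → 1086 → 543 → 1630 → 815 → 2446 → 1223 → 3670 → 1835 → 5506 → 2753 → 8260 → 4130 → 2065 → 6196 → 3098 → 1549 → 4648 → 2324 → 1162 → 581 → 1744 → 872 → 436 → 218 → 109 → 328 → 164 → 82 → 41 → 124 → 62 → 31 → 94 → 47 → 142 → 71 → 214 → 107 → 322 → 161 → 484 → 242 → 121 → 364 → 182 → 91 → 274 → 137 → 412 → 206 → 103 → 310 → 155 → 466 → 233 → 700 → 350 → 175 → 526 → 263 → 790 → 395 → 1186 → 593 → 1780 → 890 → 445 → 1336 → 668 → 334 → 167 → 502 → 251 → 754 → 377 → 1132 → 566 → 283 → 850 → 425 → 1276 → 638 → 319 → 958 → 479 → 1438 → 719 → 2158 → 1079 → 3238 → 1619 → 4858 → 2429 → 7288 → 3644 → 1822 → 911 → 2734 → 1367 → 4102 → 2051 → 6154 → 3077 → 9232 → 4616 → 2308 → 1154 → 577 → 1732 → 866 → 433 → 1300 → 650 → 325 → 976 → 488 → 244 → 122 → 61 → 184 → 92 → 46 → 23 → 70 → 35 → 106 → 53 → 160 → 80 → 40 → 20 → 10 → 5 → 16 → 8 → 4 → 2 → 1
Total steps = 138

138 steps


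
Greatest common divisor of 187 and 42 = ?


187 = 4 * 42 + 19
42 = 2 * 19 + 4
19 = 4 * 4 + 3
4 = 1 * 3 + 1
3 = 3 * 1 + 0
GCD = 1


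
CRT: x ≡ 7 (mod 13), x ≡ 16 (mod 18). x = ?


M = 13*18 = 234
M1 = M/13 = 18, M2 = M/18 = 13
M1^(-1) mod 13 = 8, M2^(-1) mod 18 = 7
x = 7*18*8 + 16*13*7 = 2464
2464 mod 234 = 124
Check: 124 mod 13 = 7 ✓, 124 mod 18 = 16 ✓

x ≡ 124 (mod 234)


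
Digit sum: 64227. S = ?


6 + 4 + 2 + 2 + 7 = 21


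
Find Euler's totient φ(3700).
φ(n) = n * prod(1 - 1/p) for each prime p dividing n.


3700 = 2^2 × 5^2 × 37
Prime factors: 2, 5, 37
φ(3700) = 3700 × (1-1/2) × (1-1/5) × (1-1/37)
= 3700 × 1/2 × 4/5 × 36/37 = 1440

φ(3700) = 1440


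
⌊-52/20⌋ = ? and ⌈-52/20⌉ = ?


-52/20 = -2.6000
floor = -3
ceil = -2

floor = -3, ceil = -2


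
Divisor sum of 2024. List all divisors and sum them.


Divisors of 2024: 1, 2, 4, 8, 11, 22, 23, 44, 46, 88, 92, 184, 253, 506, 1012, 2024
Sum = 1 + 2 + 4 + 8 + 11 + 22 + 23 + 44 + 46 + 88 + 92 + 184 + 253 + 506 + 1012 + 2024 = 4320

σ(2024) = 4320


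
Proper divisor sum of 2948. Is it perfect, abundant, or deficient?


Proper divisors: 1, 2, 4, 11, 22, 44, 67, 134, 268, 737, 1474
Sum = 1 + 2 + 4 + 11 + 22 + 44 + 67 + 134 + 268 + 737 + 1474 = 2764
2764 < 2948 → deficient

s(2948) = 2764 (deficient)


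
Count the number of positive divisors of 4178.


4178 = 2^1 × 2089^1
d(4178) = (1+1) × (1+1) = 4

4 divisors


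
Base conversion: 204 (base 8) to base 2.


204 (base 8) = 132 (decimal)
132 (decimal) = 10000100 (base 2)


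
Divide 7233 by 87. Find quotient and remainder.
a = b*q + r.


7233 = 87 * 83 + 12
Check: 7221 + 12 = 7233

q = 83, r = 12


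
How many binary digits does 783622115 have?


783622115 in base 2 = 101110101101010001111111100011
Number of digits = 30

30 digits (base 2)


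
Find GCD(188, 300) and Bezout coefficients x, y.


Tabular extended Euclidean (each row: r = 188*s + 300*t):
r=188, s=1, t=0
r=300, s=0, t=1
q=0: r=188, s=1, t=0   [188*(1) + 300*(0) = 188]
q=1: r=112, s=-1, t=1   [188*(-1) + 300*(1) = 112]
q=1: r=76, s=2, t=-1   [188*(2) + 300*(-1) = 76]
q=1: r=36, s=-3, t=2   [188*(-3) + 300*(2) = 36]
q=2: r=4, s=8, t=-5   [188*(8) + 300*(-5) = 4]
q=9: r=0, s=-75, t=47   [188*(-75) + 300*(47) = 0]
GCD = 4; from the row with r=4: x=8, y=-5
Check: 188*(8) + 300*(-5) = 1504 - 1500 = 4

GCD = 4, x = 8, y = -5


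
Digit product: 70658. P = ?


7 × 0 × 6 × 5 × 8 = 0


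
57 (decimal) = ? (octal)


57 (base 10) = 57 (decimal)
57 (decimal) = 71 (base 8)


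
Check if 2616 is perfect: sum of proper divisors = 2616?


Proper divisors of 2616: 1, 2, 3, 4, 6, 8, 12, 24, 109, 218, 327, 436, 654, 872, 1308
Sum = 1 + 2 + 3 + 4 + 6 + 8 + 12 + 24 + 109 + 218 + 327 + 436 + 654 + 872 + 1308 = 3984

No, 2616 is not perfect (3984 ≠ 2616)


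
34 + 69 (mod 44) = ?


34 + 69 = 103
103 mod 44 = 15


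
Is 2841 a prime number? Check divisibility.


2841 / 3 = 947 (exact division)
2841 is NOT prime.

No, 2841 is not prime


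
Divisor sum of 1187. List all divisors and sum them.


Divisors of 1187: 1, 1187
Sum = 1 + 1187 = 1188

σ(1187) = 1188


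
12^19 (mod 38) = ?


12^1 mod 38 = 12
12^2 mod 38 = 30
12^3 mod 38 = 18
12^4 mod 38 = 26
12^5 mod 38 = 8
12^6 mod 38 = 20
12^7 mod 38 = 12
12^8 mod 38 = 30
12^9 mod 38 = 18
12^10 mod 38 = 26
12^11 mod 38 = 8
12^12 mod 38 = 20
12^13 mod 38 = 12
12^14 mod 38 = 30
12^15 mod 38 = 18
12^16 mod 38 = 26
12^17 mod 38 = 8
12^18 mod 38 = 20
12^19 mod 38 = 12


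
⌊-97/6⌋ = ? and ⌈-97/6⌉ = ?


-97/6 = -16.1667
floor = -17
ceil = -16

floor = -17, ceil = -16


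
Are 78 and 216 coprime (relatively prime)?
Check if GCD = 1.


Euclidean algorithm:
216 = 2 * 78 + 60
78 = 1 * 60 + 18
60 = 3 * 18 + 6
18 = 3 * 6 + 0
GCD(78, 216) = 6

No, not coprime (GCD = 6)


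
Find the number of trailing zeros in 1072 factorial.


floor(1072/5) = 214
floor(1072/25) = 42
floor(1072/125) = 8
floor(1072/625) = 1
Total = 265

265 trailing zeros


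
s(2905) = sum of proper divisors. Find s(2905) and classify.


Proper divisors: 1, 5, 7, 35, 83, 415, 581
Sum = 1 + 5 + 7 + 35 + 83 + 415 + 581 = 1127
1127 < 2905 → deficient

s(2905) = 1127 (deficient)


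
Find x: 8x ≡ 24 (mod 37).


GCD(8, 37) = 1, unique solution
a^(-1) mod 37 = 14
x = 14 * 24 mod 37 = 3

x ≡ 3 (mod 37)


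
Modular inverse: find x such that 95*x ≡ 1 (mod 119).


Use the extended Euclidean algorithm on (119, 95); each row r = 119*s + 95*t:
r=119, s=1, t=0
r=95, s=0, t=1
q=1: r=24, s=1, t=-1   [119*(1) + 95*(-1) = 24]
q=3: r=23, s=-3, t=4   [119*(-3) + 95*(4) = 23]
q=1: r=1, s=4, t=-5   [119*(4) + 95*(-5) = 1]
q=23: r=0, s=-95, t=119   [119*(-95) + 95*(119) = 0]
GCD = 1 with t = -5, so 95*(-5) ≡ 1 (mod 119)
Inverse = -5 mod 119 = 114
Check: 95 * 114 = 10830 ≡ 1 (mod 119)

95^(-1) ≡ 114 (mod 119)


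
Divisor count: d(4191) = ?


4191 = 3^1 × 11^1 × 127^1
d(4191) = (1+1) × (1+1) × (1+1) = 8

8 divisors


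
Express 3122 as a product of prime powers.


3122 / 2 = 1561
1561 / 7 = 223
223 / 223 = 1
3122 = 2 × 7 × 223


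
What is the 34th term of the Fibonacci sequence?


Sequence: 1, 1, 2, 3, 5, 8, 13, 21, 34, 55, 89, 144, 233, 377, 610, 987, 1597, 2584, 4181, 6765, 10946, 17711, 28657, 46368, 75025, 121393, 196418, 317811, 514229, 832040, 1346269, 2178309, 3524578, 5702887
F(34) = 5702887


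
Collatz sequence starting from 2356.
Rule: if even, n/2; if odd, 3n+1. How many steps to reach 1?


2356 → 1178 → 589 → 1768 → 884 → 442 → 221 → 664 → 332 → 166 → 83 → 250 → 125 → 376 → 188 → 94 → 47 → 142 → 71 → 214 → 107 → 322 → 161 → 484 → 242 → 121 → 364 → 182 → 91 → 274 → 137 → 412 → 206 → 103 → 310 → 155 → 466 → 233 → 700 → 350 → 175 → 526 → 263 → 790 → 395 → 1186 → 593 → 1780 → 890 → 445 → 1336 → 668 → 334 → 167 → 502 → 251 → 754 → 377 → 1132 → 566 → 283 → 850 → 425 → 1276 → 638 → 319 → 958 → 479 → 1438 → 719 → 2158 → 1079 → 3238 → 1619 → 4858 → 2429 → 7288 → 3644 → 1822 → 911 → 2734 → 1367 → 4102 → 2051 → 6154 → 3077 → 9232 → 4616 → 2308 → 1154 → 577 → 1732 → 866 → 433 → 1300 → 650 → 325 → 976 → 488 → 244 → 122 → 61 → 184 → 92 → 46 → 23 → 70 → 35 → 106 → 53 → 160 → 80 → 40 → 20 → 10 → 5 → 16 → 8 → 4 → 2 → 1
Total steps = 120

120 steps


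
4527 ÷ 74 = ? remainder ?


4527 = 74 * 61 + 13
Check: 4514 + 13 = 4527

q = 61, r = 13


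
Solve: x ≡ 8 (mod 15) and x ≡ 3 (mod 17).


M = 15*17 = 255
M1 = M/15 = 17, M2 = M/17 = 15
M1^(-1) mod 15 = 8, M2^(-1) mod 17 = 8
x = 8*17*8 + 3*15*8 = 1448
1448 mod 255 = 173
Check: 173 mod 15 = 8 ✓, 173 mod 17 = 3 ✓

x ≡ 173 (mod 255)


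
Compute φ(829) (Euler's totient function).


829 = 829
Prime factors: 829
φ(829) = 829 × (1-1/829)
= 829 × 828/829 = 828

φ(829) = 828


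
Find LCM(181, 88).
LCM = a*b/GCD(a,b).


GCD(181, 88) = 1
LCM = 181*88/1 = 15928/1 = 15928

LCM = 15928


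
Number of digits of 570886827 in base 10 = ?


570886827 has 9 digits in base 10
floor(log10(570886827)) + 1 = floor(8.7566) + 1 = 9

9 digits (base 10)


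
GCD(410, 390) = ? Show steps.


410 = 1 * 390 + 20
390 = 19 * 20 + 10
20 = 2 * 10 + 0
GCD = 10


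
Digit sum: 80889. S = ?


8 + 0 + 8 + 8 + 9 = 33


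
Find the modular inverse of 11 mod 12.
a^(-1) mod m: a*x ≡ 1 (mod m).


Use the extended Euclidean algorithm on (12, 11); each row r = 12*s + 11*t:
r=12, s=1, t=0
r=11, s=0, t=1
q=1: r=1, s=1, t=-1   [12*(1) + 11*(-1) = 1]
q=11: r=0, s=-11, t=12   [12*(-11) + 11*(12) = 0]
GCD = 1 with t = -1, so 11*(-1) ≡ 1 (mod 12)
Inverse = -1 mod 12 = 11
Check: 11 * 11 = 121 ≡ 1 (mod 12)

11^(-1) ≡ 11 (mod 12)


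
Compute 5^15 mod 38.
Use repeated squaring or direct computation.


5^1 mod 38 = 5
5^2 mod 38 = 25
5^3 mod 38 = 11
5^4 mod 38 = 17
5^5 mod 38 = 9
5^6 mod 38 = 7
5^7 mod 38 = 35
5^8 mod 38 = 23
5^9 mod 38 = 1
5^10 mod 38 = 5
5^11 mod 38 = 25
5^12 mod 38 = 11
5^13 mod 38 = 17
5^14 mod 38 = 9
5^15 mod 38 = 7


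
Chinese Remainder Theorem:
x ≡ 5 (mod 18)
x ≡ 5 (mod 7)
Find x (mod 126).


M = 18*7 = 126
M1 = M/18 = 7, M2 = M/7 = 18
M1^(-1) mod 18 = 13, M2^(-1) mod 7 = 2
x = 5*7*13 + 5*18*2 = 635
635 mod 126 = 5
Check: 5 mod 18 = 5 ✓, 5 mod 7 = 5 ✓

x ≡ 5 (mod 126)


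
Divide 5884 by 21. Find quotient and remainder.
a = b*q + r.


5884 = 21 * 280 + 4
Check: 5880 + 4 = 5884

q = 280, r = 4


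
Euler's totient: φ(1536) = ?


1536 = 2^9 × 3
Prime factors: 2, 3
φ(1536) = 1536 × (1-1/2) × (1-1/3)
= 1536 × 1/2 × 2/3 = 512

φ(1536) = 512


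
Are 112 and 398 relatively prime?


Euclidean algorithm:
398 = 3 * 112 + 62
112 = 1 * 62 + 50
62 = 1 * 50 + 12
50 = 4 * 12 + 2
12 = 6 * 2 + 0
GCD(112, 398) = 2

No, not coprime (GCD = 2)


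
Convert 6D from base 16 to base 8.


6D (base 16) = 109 (decimal)
109 (decimal) = 155 (base 8)


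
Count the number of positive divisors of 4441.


4441 = 4441^1
d(4441) = (1+1) = 2

2 divisors


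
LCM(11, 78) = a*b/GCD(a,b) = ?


GCD(11, 78) = 1
LCM = 11*78/1 = 858/1 = 858

LCM = 858


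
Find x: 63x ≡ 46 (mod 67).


GCD(63, 67) = 1, unique solution
a^(-1) mod 67 = 50
x = 50 * 46 mod 67 = 22

x ≡ 22 (mod 67)


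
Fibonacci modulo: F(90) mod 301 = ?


F(k) mod 301 for k=1..90:
1, 1, 2, 3, 5, 8, 13, 21, 34, 55, 89, 144, 233, 76, 8, 84, 92, 176, 268, 143, 110, 253, 62, 14, 76, 90, 166, 256, 121, 76, 197, 273, 169, 141, 9, 150, 159, 8, 167, 175, 41, 216, 257, 172, 128, 300, 127, 126, 253, 78, 30, 108, 138, 246, 83, 28, 111, 139, 250, 88, 37, 125, 162, 287, 148, 134, 282, 115, 96, 211, 6, 217, 223, 139, 61, 200, 261, 160, 120, 280, 99, 78, 177, 255, 131, 85, 216, 0, 216, 216
F(90) mod 301 = 216


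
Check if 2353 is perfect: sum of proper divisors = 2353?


Proper divisors of 2353: 1, 13, 181
Sum = 1 + 13 + 181 = 195

No, 2353 is not perfect (195 ≠ 2353)


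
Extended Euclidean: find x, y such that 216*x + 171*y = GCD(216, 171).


Tabular extended Euclidean (each row: r = 216*s + 171*t):
r=216, s=1, t=0
r=171, s=0, t=1
q=1: r=45, s=1, t=-1   [216*(1) + 171*(-1) = 45]
q=3: r=36, s=-3, t=4   [216*(-3) + 171*(4) = 36]
q=1: r=9, s=4, t=-5   [216*(4) + 171*(-5) = 9]
q=4: r=0, s=-19, t=24   [216*(-19) + 171*(24) = 0]
GCD = 9; from the row with r=9: x=4, y=-5
Check: 216*(4) + 171*(-5) = 864 - 855 = 9

GCD = 9, x = 4, y = -5


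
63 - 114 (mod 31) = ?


63 - 114 = -51
-51 mod 31 = 11


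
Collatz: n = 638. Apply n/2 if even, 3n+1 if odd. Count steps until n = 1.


638 → 319 → 958 → 479 → 1438 → 719 → 2158 → 1079 → 3238 → 1619 → 4858 → 2429 → 7288 → 3644 → 1822 → 911 → 2734 → 1367 → 4102 → 2051 → 6154 → 3077 → 9232 → 4616 → 2308 → 1154 → 577 → 1732 → 866 → 433 → 1300 → 650 → 325 → 976 → 488 → 244 → 122 → 61 → 184 → 92 → 46 → 23 → 70 → 35 → 106 → 53 → 160 → 80 → 40 → 20 → 10 → 5 → 16 → 8 → 4 → 2 → 1
Total steps = 56

56 steps


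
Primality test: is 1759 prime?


Check divisors up to sqrt(1759) = 41.9404
No divisors found.
1759 is prime.

Yes, 1759 is prime


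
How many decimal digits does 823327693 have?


823327693 has 9 digits in base 10
floor(log10(823327693)) + 1 = floor(8.9156) + 1 = 9

9 digits (base 10)


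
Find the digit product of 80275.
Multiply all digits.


8 × 0 × 2 × 7 × 5 = 0


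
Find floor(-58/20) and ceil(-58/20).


-58/20 = -2.9000
floor = -3
ceil = -2

floor = -3, ceil = -2


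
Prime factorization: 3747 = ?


3747 / 3 = 1249
1249 / 1249 = 1
3747 = 3 × 1249


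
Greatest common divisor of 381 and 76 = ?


381 = 5 * 76 + 1
76 = 76 * 1 + 0
GCD = 1


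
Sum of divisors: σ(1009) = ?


Divisors of 1009: 1, 1009
Sum = 1 + 1009 = 1010

σ(1009) = 1010


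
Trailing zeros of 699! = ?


floor(699/5) = 139
floor(699/25) = 27
floor(699/125) = 5
floor(699/625) = 1
Total = 172

172 trailing zeros


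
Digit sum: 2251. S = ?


2 + 2 + 5 + 1 = 10


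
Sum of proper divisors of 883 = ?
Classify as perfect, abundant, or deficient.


Proper divisors: 1
Sum = 1 = 1
1 < 883 → deficient

s(883) = 1 (deficient)


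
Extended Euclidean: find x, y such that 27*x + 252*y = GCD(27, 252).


Tabular extended Euclidean (each row: r = 27*s + 252*t):
r=27, s=1, t=0
r=252, s=0, t=1
q=0: r=27, s=1, t=0   [27*(1) + 252*(0) = 27]
q=9: r=9, s=-9, t=1   [27*(-9) + 252*(1) = 9]
q=3: r=0, s=28, t=-3   [27*(28) + 252*(-3) = 0]
GCD = 9; from the row with r=9: x=-9, y=1
Check: 27*(-9) + 252*(1) = -243 + 252 = 9

GCD = 9, x = -9, y = 1


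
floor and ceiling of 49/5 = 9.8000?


49/5 = 9.8000
floor = 9
ceil = 10

floor = 9, ceil = 10


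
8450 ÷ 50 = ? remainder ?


8450 = 50 * 169 + 0
Check: 8450 + 0 = 8450

q = 169, r = 0


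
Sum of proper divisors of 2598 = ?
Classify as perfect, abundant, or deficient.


Proper divisors: 1, 2, 3, 6, 433, 866, 1299
Sum = 1 + 2 + 3 + 6 + 433 + 866 + 1299 = 2610
2610 > 2598 → abundant

s(2598) = 2610 (abundant)


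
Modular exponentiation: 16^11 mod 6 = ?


16^1 mod 6 = 4
16^2 mod 6 = 4
16^3 mod 6 = 4
16^4 mod 6 = 4
16^5 mod 6 = 4
16^6 mod 6 = 4
16^7 mod 6 = 4
16^8 mod 6 = 4
16^9 mod 6 = 4
16^10 mod 6 = 4
16^11 mod 6 = 4


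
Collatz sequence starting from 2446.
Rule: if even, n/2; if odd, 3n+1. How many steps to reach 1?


2446 → 1223 → 3670 → 1835 → 5506 → 2753 → 8260 → 4130 → 2065 → 6196 → 3098 → 1549 → 4648 → 2324 → 1162 → 581 → 1744 → 872 → 436 → 218 → 109 → 328 → 164 → 82 → 41 → 124 → 62 → 31 → 94 → 47 → 142 → 71 → 214 → 107 → 322 → 161 → 484 → 242 → 121 → 364 → 182 → 91 → 274 → 137 → 412 → 206 → 103 → 310 → 155 → 466 → 233 → 700 → 350 → 175 → 526 → 263 → 790 → 395 → 1186 → 593 → 1780 → 890 → 445 → 1336 → 668 → 334 → 167 → 502 → 251 → 754 → 377 → 1132 → 566 → 283 → 850 → 425 → 1276 → 638 → 319 → 958 → 479 → 1438 → 719 → 2158 → 1079 → 3238 → 1619 → 4858 → 2429 → 7288 → 3644 → 1822 → 911 → 2734 → 1367 → 4102 → 2051 → 6154 → 3077 → 9232 → 4616 → 2308 → 1154 → 577 → 1732 → 866 → 433 → 1300 → 650 → 325 → 976 → 488 → 244 → 122 → 61 → 184 → 92 → 46 → 23 → 70 → 35 → 106 → 53 → 160 → 80 → 40 → 20 → 10 → 5 → 16 → 8 → 4 → 2 → 1
Total steps = 133

133 steps


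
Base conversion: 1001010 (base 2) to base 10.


1001010 (base 2) = 74 (decimal)
74 (decimal) = 74 (base 10)


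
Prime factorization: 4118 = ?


4118 / 2 = 2059
2059 / 29 = 71
71 / 71 = 1
4118 = 2 × 29 × 71


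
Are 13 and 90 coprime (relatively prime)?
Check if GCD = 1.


Euclidean algorithm:
90 = 6 * 13 + 12
13 = 1 * 12 + 1
12 = 12 * 1 + 0
GCD(13, 90) = 1

Yes, coprime (GCD = 1)


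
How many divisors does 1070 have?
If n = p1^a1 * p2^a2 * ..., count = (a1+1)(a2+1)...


1070 = 2^1 × 5^1 × 107^1
d(1070) = (1+1) × (1+1) × (1+1) = 8

8 divisors


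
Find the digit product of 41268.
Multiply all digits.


4 × 1 × 2 × 6 × 8 = 384


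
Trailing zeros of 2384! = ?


floor(2384/5) = 476
floor(2384/25) = 95
floor(2384/125) = 19
floor(2384/625) = 3
Total = 593

593 trailing zeros


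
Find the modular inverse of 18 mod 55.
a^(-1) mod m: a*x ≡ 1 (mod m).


Use the extended Euclidean algorithm on (55, 18); each row r = 55*s + 18*t:
r=55, s=1, t=0
r=18, s=0, t=1
q=3: r=1, s=1, t=-3   [55*(1) + 18*(-3) = 1]
q=18: r=0, s=-18, t=55   [55*(-18) + 18*(55) = 0]
GCD = 1 with t = -3, so 18*(-3) ≡ 1 (mod 55)
Inverse = -3 mod 55 = 52
Check: 18 * 52 = 936 ≡ 1 (mod 55)

18^(-1) ≡ 52 (mod 55)


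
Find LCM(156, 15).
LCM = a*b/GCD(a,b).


GCD(156, 15) = 3
LCM = 156*15/3 = 2340/3 = 780

LCM = 780


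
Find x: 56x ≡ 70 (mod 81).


GCD(56, 81) = 1, unique solution
a^(-1) mod 81 = 68
x = 68 * 70 mod 81 = 62

x ≡ 62 (mod 81)


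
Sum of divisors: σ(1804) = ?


Divisors of 1804: 1, 2, 4, 11, 22, 41, 44, 82, 164, 451, 902, 1804
Sum = 1 + 2 + 4 + 11 + 22 + 41 + 44 + 82 + 164 + 451 + 902 + 1804 = 3528

σ(1804) = 3528


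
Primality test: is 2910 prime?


2910 / 2 = 1455 (exact division)
2910 is NOT prime.

No, 2910 is not prime


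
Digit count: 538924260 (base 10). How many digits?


538924260 has 9 digits in base 10
floor(log10(538924260)) + 1 = floor(8.7315) + 1 = 9

9 digits (base 10)


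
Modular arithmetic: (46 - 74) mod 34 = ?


46 - 74 = -28
-28 mod 34 = 6


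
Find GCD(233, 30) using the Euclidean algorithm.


233 = 7 * 30 + 23
30 = 1 * 23 + 7
23 = 3 * 7 + 2
7 = 3 * 2 + 1
2 = 2 * 1 + 0
GCD = 1


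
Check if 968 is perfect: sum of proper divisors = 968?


Proper divisors of 968: 1, 2, 4, 8, 11, 22, 44, 88, 121, 242, 484
Sum = 1 + 2 + 4 + 8 + 11 + 22 + 44 + 88 + 121 + 242 + 484 = 1027

No, 968 is not perfect (1027 ≠ 968)


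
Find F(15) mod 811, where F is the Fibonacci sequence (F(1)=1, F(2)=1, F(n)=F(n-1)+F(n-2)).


F(k) mod 811 for k=1..15:
1, 1, 2, 3, 5, 8, 13, 21, 34, 55, 89, 144, 233, 377, 610
F(15) mod 811 = 610


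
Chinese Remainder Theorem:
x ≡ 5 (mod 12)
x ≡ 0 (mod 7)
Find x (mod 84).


M = 12*7 = 84
M1 = M/12 = 7, M2 = M/7 = 12
M1^(-1) mod 12 = 7, M2^(-1) mod 7 = 3
x = 5*7*7 + 0*12*3 = 245
245 mod 84 = 77
Check: 77 mod 12 = 5 ✓, 77 mod 7 = 0 ✓

x ≡ 77 (mod 84)


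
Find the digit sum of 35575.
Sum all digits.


3 + 5 + 5 + 7 + 5 = 25


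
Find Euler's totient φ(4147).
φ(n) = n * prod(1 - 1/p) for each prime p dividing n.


4147 = 11 × 13 × 29
Prime factors: 11, 13, 29
φ(4147) = 4147 × (1-1/11) × (1-1/13) × (1-1/29)
= 4147 × 10/11 × 12/13 × 28/29 = 3360

φ(4147) = 3360


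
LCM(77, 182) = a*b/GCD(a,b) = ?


GCD(77, 182) = 7
LCM = 77*182/7 = 14014/7 = 2002

LCM = 2002


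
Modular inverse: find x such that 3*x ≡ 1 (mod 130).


Use the extended Euclidean algorithm on (130, 3); each row r = 130*s + 3*t:
r=130, s=1, t=0
r=3, s=0, t=1
q=43: r=1, s=1, t=-43   [130*(1) + 3*(-43) = 1]
q=3: r=0, s=-3, t=130   [130*(-3) + 3*(130) = 0]
GCD = 1 with t = -43, so 3*(-43) ≡ 1 (mod 130)
Inverse = -43 mod 130 = 87
Check: 3 * 87 = 261 ≡ 1 (mod 130)

3^(-1) ≡ 87 (mod 130)


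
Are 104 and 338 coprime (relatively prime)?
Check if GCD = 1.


Euclidean algorithm:
338 = 3 * 104 + 26
104 = 4 * 26 + 0
GCD(104, 338) = 26

No, not coprime (GCD = 26)


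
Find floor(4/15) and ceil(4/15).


4/15 = 0.2667
floor = 0
ceil = 1

floor = 0, ceil = 1


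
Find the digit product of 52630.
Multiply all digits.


5 × 2 × 6 × 3 × 0 = 0


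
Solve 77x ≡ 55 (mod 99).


GCD(77, 99) = 11 divides 55
Divide: 7x ≡ 5 (mod 9)
x ≡ 2 (mod 9)


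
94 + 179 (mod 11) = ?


94 + 179 = 273
273 mod 11 = 9


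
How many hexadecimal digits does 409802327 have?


409802327 in base 16 = 186D1657
Number of digits = 8

8 digits (base 16)


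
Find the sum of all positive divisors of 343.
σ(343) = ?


Divisors of 343: 1, 7, 49, 343
Sum = 1 + 7 + 49 + 343 = 400

σ(343) = 400


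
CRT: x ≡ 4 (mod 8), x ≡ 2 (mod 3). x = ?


M = 8*3 = 24
M1 = M/8 = 3, M2 = M/3 = 8
M1^(-1) mod 8 = 3, M2^(-1) mod 3 = 2
x = 4*3*3 + 2*8*2 = 68
68 mod 24 = 20
Check: 20 mod 8 = 4 ✓, 20 mod 3 = 2 ✓

x ≡ 20 (mod 24)


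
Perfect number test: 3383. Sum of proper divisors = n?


Proper divisors of 3383: 1, 17, 199
Sum = 1 + 17 + 199 = 217

No, 3383 is not perfect (217 ≠ 3383)


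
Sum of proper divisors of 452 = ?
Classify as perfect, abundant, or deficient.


Proper divisors: 1, 2, 4, 113, 226
Sum = 1 + 2 + 4 + 113 + 226 = 346
346 < 452 → deficient

s(452) = 346 (deficient)


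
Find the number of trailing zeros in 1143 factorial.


floor(1143/5) = 228
floor(1143/25) = 45
floor(1143/125) = 9
floor(1143/625) = 1
Total = 283

283 trailing zeros


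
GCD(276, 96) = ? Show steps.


276 = 2 * 96 + 84
96 = 1 * 84 + 12
84 = 7 * 12 + 0
GCD = 12


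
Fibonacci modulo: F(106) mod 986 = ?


F(k) mod 986 for k=1..106:
1, 1, 2, 3, 5, 8, 13, 21, 34, 55, 89, 144, 233, 377, 610, 1, 611, 612, 237, 849, 100, 949, 63, 26, 89, 115, 204, 319, 523, 842, 379, 235, 614, 849, 477, 340, 817, 171, 2, 173, 175, 348, 523, 871, 408, 293, 701, 8, 709, 717, 440, 171, 611, 782, 407, 203, 610, 813, 437, 264, 701, 965, 680, 659, 353, 26, 379, 405, 784, 203, 1, 204, 205, 409, 614, 37, 651, 688, 353, 55, 408, 463, 871, 348, 233, 581, 814, 409, 237, 646, 883, 543, 440, 983, 437, 434, 871, 319, 204, 523, 727, 264, 5, 269, 274, 543
F(106) mod 986 = 543


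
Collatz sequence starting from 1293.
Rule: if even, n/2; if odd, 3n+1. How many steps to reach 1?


1293 → 3880 → 1940 → 970 → 485 → 1456 → 728 → 364 → 182 → 91 → 274 → 137 → 412 → 206 → 103 → 310 → 155 → 466 → 233 → 700 → 350 → 175 → 526 → 263 → 790 → 395 → 1186 → 593 → 1780 → 890 → 445 → 1336 → 668 → 334 → 167 → 502 → 251 → 754 → 377 → 1132 → 566 → 283 → 850 → 425 → 1276 → 638 → 319 → 958 → 479 → 1438 → 719 → 2158 → 1079 → 3238 → 1619 → 4858 → 2429 → 7288 → 3644 → 1822 → 911 → 2734 → 1367 → 4102 → 2051 → 6154 → 3077 → 9232 → 4616 → 2308 → 1154 → 577 → 1732 → 866 → 433 → 1300 → 650 → 325 → 976 → 488 → 244 → 122 → 61 → 184 → 92 → 46 → 23 → 70 → 35 → 106 → 53 → 160 → 80 → 40 → 20 → 10 → 5 → 16 → 8 → 4 → 2 → 1
Total steps = 101

101 steps


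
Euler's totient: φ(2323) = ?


2323 = 23 × 101
Prime factors: 23, 101
φ(2323) = 2323 × (1-1/23) × (1-1/101)
= 2323 × 22/23 × 100/101 = 2200

φ(2323) = 2200


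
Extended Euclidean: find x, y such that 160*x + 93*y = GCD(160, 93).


Tabular extended Euclidean (each row: r = 160*s + 93*t):
r=160, s=1, t=0
r=93, s=0, t=1
q=1: r=67, s=1, t=-1   [160*(1) + 93*(-1) = 67]
q=1: r=26, s=-1, t=2   [160*(-1) + 93*(2) = 26]
q=2: r=15, s=3, t=-5   [160*(3) + 93*(-5) = 15]
q=1: r=11, s=-4, t=7   [160*(-4) + 93*(7) = 11]
q=1: r=4, s=7, t=-12   [160*(7) + 93*(-12) = 4]
q=2: r=3, s=-18, t=31   [160*(-18) + 93*(31) = 3]
q=1: r=1, s=25, t=-43   [160*(25) + 93*(-43) = 1]
q=3: r=0, s=-93, t=160   [160*(-93) + 93*(160) = 0]
GCD = 1; from the row with r=1: x=25, y=-43
Check: 160*(25) + 93*(-43) = 4000 - 3999 = 1

GCD = 1, x = 25, y = -43


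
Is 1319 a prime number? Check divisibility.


Check divisors up to sqrt(1319) = 36.3180
No divisors found.
1319 is prime.

Yes, 1319 is prime


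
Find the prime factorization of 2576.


2576 / 2 = 1288
1288 / 2 = 644
644 / 2 = 322
322 / 2 = 161
161 / 7 = 23
23 / 23 = 1
2576 = 2^4 × 7 × 23


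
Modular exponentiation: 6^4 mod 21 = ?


6^1 mod 21 = 6
6^2 mod 21 = 15
6^3 mod 21 = 6
6^4 mod 21 = 15


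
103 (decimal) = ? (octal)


103 (base 10) = 103 (decimal)
103 (decimal) = 147 (base 8)


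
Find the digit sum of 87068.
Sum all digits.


8 + 7 + 0 + 6 + 8 = 29


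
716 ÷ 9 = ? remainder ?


716 = 9 * 79 + 5
Check: 711 + 5 = 716

q = 79, r = 5


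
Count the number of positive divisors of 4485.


4485 = 3^1 × 5^1 × 13^1 × 23^1
d(4485) = (1+1) × (1+1) × (1+1) × (1+1) = 16

16 divisors


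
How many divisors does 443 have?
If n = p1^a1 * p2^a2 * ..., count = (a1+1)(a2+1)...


443 = 443^1
d(443) = (1+1) = 2

2 divisors


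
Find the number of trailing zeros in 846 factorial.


floor(846/5) = 169
floor(846/25) = 33
floor(846/125) = 6
floor(846/625) = 1
Total = 209

209 trailing zeros


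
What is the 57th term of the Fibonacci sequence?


Sequence: 1, 1, 2, 3, 5, 8, 13, 21, 34, 55, 89, 144, 233, 377, 610, 987, 1597, 2584, 4181, 6765, 10946, 17711, 28657, 46368, 75025, 121393, 196418, 317811, 514229, 832040, 1346269, 2178309, 3524578, 5702887, 9227465, 14930352, 24157817, 39088169, 63245986, 102334155, 165580141, 267914296, 433494437, 701408733, 1134903170, 1836311903, 2971215073, 4807526976, 7778742049, 12586269025, 20365011074, 32951280099, 53316291173, 86267571272, 139583862445, 225851433717, 365435296162
F(57) = 365435296162


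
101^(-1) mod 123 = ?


Use the extended Euclidean algorithm on (123, 101); each row r = 123*s + 101*t:
r=123, s=1, t=0
r=101, s=0, t=1
q=1: r=22, s=1, t=-1   [123*(1) + 101*(-1) = 22]
q=4: r=13, s=-4, t=5   [123*(-4) + 101*(5) = 13]
q=1: r=9, s=5, t=-6   [123*(5) + 101*(-6) = 9]
q=1: r=4, s=-9, t=11   [123*(-9) + 101*(11) = 4]
q=2: r=1, s=23, t=-28   [123*(23) + 101*(-28) = 1]
q=4: r=0, s=-101, t=123   [123*(-101) + 101*(123) = 0]
GCD = 1 with t = -28, so 101*(-28) ≡ 1 (mod 123)
Inverse = -28 mod 123 = 95
Check: 101 * 95 = 9595 ≡ 1 (mod 123)

101^(-1) ≡ 95 (mod 123)


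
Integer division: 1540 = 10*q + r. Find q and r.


1540 = 10 * 154 + 0
Check: 1540 + 0 = 1540

q = 154, r = 0


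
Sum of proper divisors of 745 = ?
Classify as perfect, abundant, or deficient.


Proper divisors: 1, 5, 149
Sum = 1 + 5 + 149 = 155
155 < 745 → deficient

s(745) = 155 (deficient)


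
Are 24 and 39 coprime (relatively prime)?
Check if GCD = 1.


Euclidean algorithm:
39 = 1 * 24 + 15
24 = 1 * 15 + 9
15 = 1 * 9 + 6
9 = 1 * 6 + 3
6 = 2 * 3 + 0
GCD(24, 39) = 3

No, not coprime (GCD = 3)


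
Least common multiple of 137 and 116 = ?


GCD(137, 116) = 1
LCM = 137*116/1 = 15892/1 = 15892

LCM = 15892


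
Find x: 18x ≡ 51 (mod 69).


GCD(18, 69) = 3 divides 51
Divide: 6x ≡ 17 (mod 23)
x ≡ 22 (mod 23)


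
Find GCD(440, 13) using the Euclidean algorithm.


440 = 33 * 13 + 11
13 = 1 * 11 + 2
11 = 5 * 2 + 1
2 = 2 * 1 + 0
GCD = 1


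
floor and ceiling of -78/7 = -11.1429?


-78/7 = -11.1429
floor = -12
ceil = -11

floor = -12, ceil = -11


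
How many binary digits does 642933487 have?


642933487 in base 2 = 100110010100100110001011101111
Number of digits = 30

30 digits (base 2)


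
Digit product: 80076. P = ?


8 × 0 × 0 × 7 × 6 = 0


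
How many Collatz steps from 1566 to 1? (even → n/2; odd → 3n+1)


1566 → 783 → 2350 → 1175 → 3526 → 1763 → 5290 → 2645 → 7936 → 3968 → 1984 → 992 → 496 → 248 → 124 → 62 → 31 → 94 → 47 → 142 → 71 → 214 → 107 → 322 → 161 → 484 → 242 → 121 → 364 → 182 → 91 → 274 → 137 → 412 → 206 → 103 → 310 → 155 → 466 → 233 → 700 → 350 → 175 → 526 → 263 → 790 → 395 → 1186 → 593 → 1780 → 890 → 445 → 1336 → 668 → 334 → 167 → 502 → 251 → 754 → 377 → 1132 → 566 → 283 → 850 → 425 → 1276 → 638 → 319 → 958 → 479 → 1438 → 719 → 2158 → 1079 → 3238 → 1619 → 4858 → 2429 → 7288 → 3644 → 1822 → 911 → 2734 → 1367 → 4102 → 2051 → 6154 → 3077 → 9232 → 4616 → 2308 → 1154 → 577 → 1732 → 866 → 433 → 1300 → 650 → 325 → 976 → 488 → 244 → 122 → 61 → 184 → 92 → 46 → 23 → 70 → 35 → 106 → 53 → 160 → 80 → 40 → 20 → 10 → 5 → 16 → 8 → 4 → 2 → 1
Total steps = 122

122 steps


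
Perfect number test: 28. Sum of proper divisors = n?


Proper divisors of 28: 1, 2, 4, 7, 14
Sum = 1 + 2 + 4 + 7 + 14 = 28

Yes, 28 is perfect (28 = 28)


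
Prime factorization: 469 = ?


469 / 7 = 67
67 / 67 = 1
469 = 7 × 67


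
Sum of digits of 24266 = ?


2 + 4 + 2 + 6 + 6 = 20


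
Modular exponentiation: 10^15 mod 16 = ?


10^1 mod 16 = 10
10^2 mod 16 = 4
10^3 mod 16 = 8
10^4 mod 16 = 0
10^5 mod 16 = 0
10^6 mod 16 = 0
10^7 mod 16 = 0
10^8 mod 16 = 0
10^9 mod 16 = 0
10^10 mod 16 = 0
10^11 mod 16 = 0
10^12 mod 16 = 0
10^13 mod 16 = 0
10^14 mod 16 = 0
10^15 mod 16 = 0


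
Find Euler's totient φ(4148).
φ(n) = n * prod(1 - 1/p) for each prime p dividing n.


4148 = 2^2 × 17 × 61
Prime factors: 2, 17, 61
φ(4148) = 4148 × (1-1/2) × (1-1/17) × (1-1/61)
= 4148 × 1/2 × 16/17 × 60/61 = 1920

φ(4148) = 1920


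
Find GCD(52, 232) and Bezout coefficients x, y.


Tabular extended Euclidean (each row: r = 52*s + 232*t):
r=52, s=1, t=0
r=232, s=0, t=1
q=0: r=52, s=1, t=0   [52*(1) + 232*(0) = 52]
q=4: r=24, s=-4, t=1   [52*(-4) + 232*(1) = 24]
q=2: r=4, s=9, t=-2   [52*(9) + 232*(-2) = 4]
q=6: r=0, s=-58, t=13   [52*(-58) + 232*(13) = 0]
GCD = 4; from the row with r=4: x=9, y=-2
Check: 52*(9) + 232*(-2) = 468 - 464 = 4

GCD = 4, x = 9, y = -2


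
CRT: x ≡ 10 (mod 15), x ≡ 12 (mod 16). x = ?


M = 15*16 = 240
M1 = M/15 = 16, M2 = M/16 = 15
M1^(-1) mod 15 = 1, M2^(-1) mod 16 = 15
x = 10*16*1 + 12*15*15 = 2860
2860 mod 240 = 220
Check: 220 mod 15 = 10 ✓, 220 mod 16 = 12 ✓

x ≡ 220 (mod 240)


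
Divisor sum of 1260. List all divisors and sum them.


Divisors of 1260: 1, 2, 3, 4, 5, 6, 7, 9, 10, 12, 14, 15, 18, 20, 21, 28, 30, 35, 36, 42, 45, 60, 63, 70, 84, 90, 105, 126, 140, 180, 210, 252, 315, 420, 630, 1260
Sum = 1 + 2 + 3 + 4 + 5 + 6 + 7 + 9 + 10 + 12 + 14 + 15 + 18 + 20 + 21 + 28 + 30 + 35 + 36 + 42 + 45 + 60 + 63 + 70 + 84 + 90 + 105 + 126 + 140 + 180 + 210 + 252 + 315 + 420 + 630 + 1260 = 4368

σ(1260) = 4368


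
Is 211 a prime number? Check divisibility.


Check divisors up to sqrt(211) = 14.5258
No divisors found.
211 is prime.

Yes, 211 is prime


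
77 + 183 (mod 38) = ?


77 + 183 = 260
260 mod 38 = 32


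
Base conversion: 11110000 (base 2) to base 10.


11110000 (base 2) = 240 (decimal)
240 (decimal) = 240 (base 10)


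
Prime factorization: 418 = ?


418 / 2 = 209
209 / 11 = 19
19 / 19 = 1
418 = 2 × 11 × 19


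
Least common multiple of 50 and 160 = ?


GCD(50, 160) = 10
LCM = 50*160/10 = 8000/10 = 800

LCM = 800


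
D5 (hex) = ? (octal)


D5 (base 16) = 213 (decimal)
213 (decimal) = 325 (base 8)


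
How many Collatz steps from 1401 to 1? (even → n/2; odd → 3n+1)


1401 → 4204 → 2102 → 1051 → 3154 → 1577 → 4732 → 2366 → 1183 → 3550 → 1775 → 5326 → 2663 → 7990 → 3995 → 11986 → 5993 → 17980 → 8990 → 4495 → 13486 → 6743 → 20230 → 10115 → 30346 → 15173 → 45520 → 22760 → 11380 → 5690 → 2845 → 8536 → 4268 → 2134 → 1067 → 3202 → 1601 → 4804 → 2402 → 1201 → 3604 → 1802 → 901 → 2704 → 1352 → 676 → 338 → 169 → 508 → 254 → 127 → 382 → 191 → 574 → 287 → 862 → 431 → 1294 → 647 → 1942 → 971 → 2914 → 1457 → 4372 → 2186 → 1093 → 3280 → 1640 → 820 → 410 → 205 → 616 → 308 → 154 → 77 → 232 → 116 → 58 → 29 → 88 → 44 → 22 → 11 → 34 → 17 → 52 → 26 → 13 → 40 → 20 → 10 → 5 → 16 → 8 → 4 → 2 → 1
Total steps = 96

96 steps


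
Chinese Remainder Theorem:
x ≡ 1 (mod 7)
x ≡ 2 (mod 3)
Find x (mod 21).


M = 7*3 = 21
M1 = M/7 = 3, M2 = M/3 = 7
M1^(-1) mod 7 = 5, M2^(-1) mod 3 = 1
x = 1*3*5 + 2*7*1 = 29
29 mod 21 = 8
Check: 8 mod 7 = 1 ✓, 8 mod 3 = 2 ✓

x ≡ 8 (mod 21)


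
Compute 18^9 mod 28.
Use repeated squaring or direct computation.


18^1 mod 28 = 18
18^2 mod 28 = 16
18^3 mod 28 = 8
18^4 mod 28 = 4
18^5 mod 28 = 16
18^6 mod 28 = 8
18^7 mod 28 = 4
18^8 mod 28 = 16
18^9 mod 28 = 8


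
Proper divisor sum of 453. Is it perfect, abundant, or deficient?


Proper divisors: 1, 3, 151
Sum = 1 + 3 + 151 = 155
155 < 453 → deficient

s(453) = 155 (deficient)


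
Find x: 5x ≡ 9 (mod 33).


GCD(5, 33) = 1, unique solution
a^(-1) mod 33 = 20
x = 20 * 9 mod 33 = 15

x ≡ 15 (mod 33)


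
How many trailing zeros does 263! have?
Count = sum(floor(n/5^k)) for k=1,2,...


floor(263/5) = 52
floor(263/25) = 10
floor(263/125) = 2
Total = 64

64 trailing zeros


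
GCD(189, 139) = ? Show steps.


189 = 1 * 139 + 50
139 = 2 * 50 + 39
50 = 1 * 39 + 11
39 = 3 * 11 + 6
11 = 1 * 6 + 5
6 = 1 * 5 + 1
5 = 5 * 1 + 0
GCD = 1


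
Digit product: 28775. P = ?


2 × 8 × 7 × 7 × 5 = 3920


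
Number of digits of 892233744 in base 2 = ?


892233744 in base 2 = 110101001011100110100000010000
Number of digits = 30

30 digits (base 2)


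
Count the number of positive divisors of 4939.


4939 = 11^1 × 449^1
d(4939) = (1+1) × (1+1) = 4

4 divisors


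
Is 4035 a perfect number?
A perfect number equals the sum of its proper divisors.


Proper divisors of 4035: 1, 3, 5, 15, 269, 807, 1345
Sum = 1 + 3 + 5 + 15 + 269 + 807 + 1345 = 2445

No, 4035 is not perfect (2445 ≠ 4035)


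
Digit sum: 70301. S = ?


7 + 0 + 3 + 0 + 1 = 11


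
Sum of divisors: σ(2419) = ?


Divisors of 2419: 1, 41, 59, 2419
Sum = 1 + 41 + 59 + 2419 = 2520

σ(2419) = 2520


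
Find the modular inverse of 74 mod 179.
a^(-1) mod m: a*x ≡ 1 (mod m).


Use the extended Euclidean algorithm on (179, 74); each row r = 179*s + 74*t:
r=179, s=1, t=0
r=74, s=0, t=1
q=2: r=31, s=1, t=-2   [179*(1) + 74*(-2) = 31]
q=2: r=12, s=-2, t=5   [179*(-2) + 74*(5) = 12]
q=2: r=7, s=5, t=-12   [179*(5) + 74*(-12) = 7]
q=1: r=5, s=-7, t=17   [179*(-7) + 74*(17) = 5]
q=1: r=2, s=12, t=-29   [179*(12) + 74*(-29) = 2]
q=2: r=1, s=-31, t=75   [179*(-31) + 74*(75) = 1]
q=2: r=0, s=74, t=-179   [179*(74) + 74*(-179) = 0]
GCD = 1 with t = 75, so 74*(75) ≡ 1 (mod 179)
Inverse = 75 mod 179 = 75
Check: 74 * 75 = 5550 ≡ 1 (mod 179)

74^(-1) ≡ 75 (mod 179)


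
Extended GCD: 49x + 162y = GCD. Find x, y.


Tabular extended Euclidean (each row: r = 49*s + 162*t):
r=49, s=1, t=0
r=162, s=0, t=1
q=0: r=49, s=1, t=0   [49*(1) + 162*(0) = 49]
q=3: r=15, s=-3, t=1   [49*(-3) + 162*(1) = 15]
q=3: r=4, s=10, t=-3   [49*(10) + 162*(-3) = 4]
q=3: r=3, s=-33, t=10   [49*(-33) + 162*(10) = 3]
q=1: r=1, s=43, t=-13   [49*(43) + 162*(-13) = 1]
q=3: r=0, s=-162, t=49   [49*(-162) + 162*(49) = 0]
GCD = 1; from the row with r=1: x=43, y=-13
Check: 49*(43) + 162*(-13) = 2107 - 2106 = 1

GCD = 1, x = 43, y = -13


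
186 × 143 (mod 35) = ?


186 × 143 = 26598
26598 mod 35 = 33


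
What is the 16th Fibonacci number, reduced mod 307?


F(k) mod 307 for k=1..16:
1, 1, 2, 3, 5, 8, 13, 21, 34, 55, 89, 144, 233, 70, 303, 66
F(16) mod 307 = 66
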